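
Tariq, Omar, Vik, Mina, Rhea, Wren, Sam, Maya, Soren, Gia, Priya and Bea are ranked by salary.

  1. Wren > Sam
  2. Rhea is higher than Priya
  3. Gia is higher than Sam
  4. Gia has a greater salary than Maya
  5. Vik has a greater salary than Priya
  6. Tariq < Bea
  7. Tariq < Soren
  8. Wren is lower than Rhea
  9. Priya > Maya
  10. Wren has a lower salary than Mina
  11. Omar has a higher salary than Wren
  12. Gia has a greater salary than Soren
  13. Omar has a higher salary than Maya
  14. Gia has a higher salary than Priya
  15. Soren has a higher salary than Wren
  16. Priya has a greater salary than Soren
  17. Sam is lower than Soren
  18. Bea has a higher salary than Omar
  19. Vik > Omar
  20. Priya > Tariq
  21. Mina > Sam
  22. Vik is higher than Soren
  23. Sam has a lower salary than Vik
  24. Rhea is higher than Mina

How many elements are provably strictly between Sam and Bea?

2

The relations place Sam below Bea. An element lies strictly between them when it is forced above Sam and also forced below Bea.
Above Sam: {Wren, Omar, Soren, Priya, Vik, Mina, Rhea, Gia}. Below Bea: {Tariq, Maya, Wren, Omar}.
Intersection: {Wren, Omar} — 2.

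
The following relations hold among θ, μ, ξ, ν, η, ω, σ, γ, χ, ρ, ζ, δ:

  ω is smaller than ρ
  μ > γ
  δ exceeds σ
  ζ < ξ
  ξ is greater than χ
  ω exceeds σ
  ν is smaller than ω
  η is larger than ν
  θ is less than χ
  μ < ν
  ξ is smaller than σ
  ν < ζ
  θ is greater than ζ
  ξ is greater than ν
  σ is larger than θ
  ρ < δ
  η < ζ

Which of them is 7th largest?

Chaining the given pairs: γ < μ < ν < η < ζ < θ < χ < ξ < σ < ω < ρ < δ.
Counting 7 from the largest end gives θ.

θ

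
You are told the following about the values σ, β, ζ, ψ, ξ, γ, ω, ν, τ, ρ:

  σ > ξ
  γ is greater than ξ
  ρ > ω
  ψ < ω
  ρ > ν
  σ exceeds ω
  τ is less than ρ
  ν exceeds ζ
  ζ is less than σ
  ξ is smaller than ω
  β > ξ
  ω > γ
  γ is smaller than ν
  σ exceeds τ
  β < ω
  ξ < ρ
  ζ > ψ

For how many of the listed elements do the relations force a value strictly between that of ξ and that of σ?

Chaining upward from ξ reaches: γ, β, ω, ν, ρ.
Chaining downward from σ reaches: τ, γ, ψ, β, ζ, ω.
Strictly between ξ and σ are those in both lists: γ, β, ω — 3 elements.

3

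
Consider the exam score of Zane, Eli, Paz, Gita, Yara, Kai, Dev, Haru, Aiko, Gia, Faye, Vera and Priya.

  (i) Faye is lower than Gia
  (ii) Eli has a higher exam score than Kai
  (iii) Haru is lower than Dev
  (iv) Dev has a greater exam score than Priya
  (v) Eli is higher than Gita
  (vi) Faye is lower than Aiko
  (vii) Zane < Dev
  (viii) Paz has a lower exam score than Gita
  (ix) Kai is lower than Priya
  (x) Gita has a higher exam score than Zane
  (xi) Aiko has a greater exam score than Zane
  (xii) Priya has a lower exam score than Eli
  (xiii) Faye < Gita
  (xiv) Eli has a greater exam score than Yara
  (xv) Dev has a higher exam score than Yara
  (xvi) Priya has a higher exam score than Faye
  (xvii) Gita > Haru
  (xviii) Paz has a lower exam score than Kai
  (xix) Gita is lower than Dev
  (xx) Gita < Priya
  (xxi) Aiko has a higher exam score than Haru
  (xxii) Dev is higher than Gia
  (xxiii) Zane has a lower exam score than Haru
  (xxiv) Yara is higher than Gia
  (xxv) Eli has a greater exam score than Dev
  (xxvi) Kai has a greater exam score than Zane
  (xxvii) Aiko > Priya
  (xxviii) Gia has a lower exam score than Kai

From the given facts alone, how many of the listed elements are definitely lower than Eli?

The elements the relations force below Eli are Faye, Zane, Paz, Gia, Kai, Yara, Haru, Gita, Priya, Dev — no chain reaches any other.
That is 10.

10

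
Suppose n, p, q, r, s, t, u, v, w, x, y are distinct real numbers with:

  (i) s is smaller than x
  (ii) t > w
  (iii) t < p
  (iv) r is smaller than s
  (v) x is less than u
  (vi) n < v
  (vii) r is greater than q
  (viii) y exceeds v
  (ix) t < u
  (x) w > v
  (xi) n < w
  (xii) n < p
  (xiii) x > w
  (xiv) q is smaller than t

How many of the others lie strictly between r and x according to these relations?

1

Chaining upward from r reaches: s, u.
Chaining downward from x reaches: q, n, v, w, s.
Strictly between r and x are those in both lists: s — 1 element.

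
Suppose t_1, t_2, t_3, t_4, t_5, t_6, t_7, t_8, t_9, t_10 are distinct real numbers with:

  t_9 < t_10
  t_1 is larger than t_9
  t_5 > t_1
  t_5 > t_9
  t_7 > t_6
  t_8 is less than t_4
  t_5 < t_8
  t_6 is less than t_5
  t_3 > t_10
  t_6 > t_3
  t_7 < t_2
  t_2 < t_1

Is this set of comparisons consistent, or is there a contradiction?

consistent

The single ordering t_9 < t_10 < t_3 < t_6 < t_7 < t_2 < t_1 < t_5 < t_8 < t_4 satisfies every listed relation, so no contradiction arises.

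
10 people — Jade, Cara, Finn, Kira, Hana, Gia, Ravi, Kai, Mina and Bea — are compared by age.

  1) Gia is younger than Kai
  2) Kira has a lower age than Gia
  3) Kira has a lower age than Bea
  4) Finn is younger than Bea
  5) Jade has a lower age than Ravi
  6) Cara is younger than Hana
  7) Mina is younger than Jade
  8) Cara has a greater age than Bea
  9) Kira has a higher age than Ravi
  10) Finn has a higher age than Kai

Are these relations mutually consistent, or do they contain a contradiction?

Every relation is compatible with Mina < Jade < Ravi < Kira < Gia < Kai < Finn < Bea < Cara < Hana; the set is consistent.

consistent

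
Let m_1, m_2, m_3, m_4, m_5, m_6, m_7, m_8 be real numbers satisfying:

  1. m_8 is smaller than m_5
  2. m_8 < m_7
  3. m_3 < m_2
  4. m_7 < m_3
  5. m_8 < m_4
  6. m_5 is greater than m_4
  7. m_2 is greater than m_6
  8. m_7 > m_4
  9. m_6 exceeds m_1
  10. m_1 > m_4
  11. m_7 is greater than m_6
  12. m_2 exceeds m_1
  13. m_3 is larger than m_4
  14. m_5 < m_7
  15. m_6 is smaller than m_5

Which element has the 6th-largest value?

Chaining the given pairs: m_8 < m_4 < m_1 < m_6 < m_5 < m_7 < m_3 < m_2.
The 6th largest is m_1.

m_1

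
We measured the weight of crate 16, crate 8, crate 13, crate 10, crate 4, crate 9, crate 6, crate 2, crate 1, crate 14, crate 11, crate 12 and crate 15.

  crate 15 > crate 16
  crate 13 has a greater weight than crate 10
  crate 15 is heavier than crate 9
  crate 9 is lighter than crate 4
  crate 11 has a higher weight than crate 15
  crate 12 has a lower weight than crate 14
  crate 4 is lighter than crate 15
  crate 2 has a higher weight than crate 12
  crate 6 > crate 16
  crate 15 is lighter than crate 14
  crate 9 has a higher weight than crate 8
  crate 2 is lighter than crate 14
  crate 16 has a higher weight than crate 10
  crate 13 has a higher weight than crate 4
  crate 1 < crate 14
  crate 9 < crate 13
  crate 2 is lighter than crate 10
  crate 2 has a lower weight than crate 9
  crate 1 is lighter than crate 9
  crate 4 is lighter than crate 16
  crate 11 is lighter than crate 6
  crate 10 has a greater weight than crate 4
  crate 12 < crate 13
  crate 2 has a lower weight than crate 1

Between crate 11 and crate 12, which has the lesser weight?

crate 12 < crate 2 and crate 2 < crate 1 give crate 12 < crate 1.
Then crate 1 < crate 9 extends the chain to crate 9.
Then crate 9 < crate 4 extends the chain to crate 4.
With crate 4 < crate 10: crate 12 < crate 2 < crate 1 < crate 9 < crate 4 < crate 10.
Then crate 10 < crate 16 extends the chain to crate 16.
With crate 16 < crate 15: crate 12 < crate 2 < crate 1 < crate 9 < crate 4 < crate 10 < crate 16 < crate 15.
Then crate 15 < crate 11 extends the chain to crate 11.
So crate 12 < crate 11; crate 12 is the lighter of the two.

crate 12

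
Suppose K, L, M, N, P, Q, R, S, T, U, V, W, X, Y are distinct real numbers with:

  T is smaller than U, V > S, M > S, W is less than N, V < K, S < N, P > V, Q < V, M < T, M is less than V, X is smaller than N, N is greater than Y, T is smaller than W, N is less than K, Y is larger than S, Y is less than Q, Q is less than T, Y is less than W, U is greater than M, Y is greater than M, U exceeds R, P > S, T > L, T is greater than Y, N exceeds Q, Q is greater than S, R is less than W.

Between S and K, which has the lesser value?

S < M and M < Y give S < Y.
With Y < Q: S < M < Y < Q.
With Q < T: S < M < Y < Q < T.
With T < W: S < M < Y < Q < T < W.
Then W < N extends the chain to N.
With N < K: S < M < Y < Q < T < W < N < K.
So S < K; S is the smaller of the two.

S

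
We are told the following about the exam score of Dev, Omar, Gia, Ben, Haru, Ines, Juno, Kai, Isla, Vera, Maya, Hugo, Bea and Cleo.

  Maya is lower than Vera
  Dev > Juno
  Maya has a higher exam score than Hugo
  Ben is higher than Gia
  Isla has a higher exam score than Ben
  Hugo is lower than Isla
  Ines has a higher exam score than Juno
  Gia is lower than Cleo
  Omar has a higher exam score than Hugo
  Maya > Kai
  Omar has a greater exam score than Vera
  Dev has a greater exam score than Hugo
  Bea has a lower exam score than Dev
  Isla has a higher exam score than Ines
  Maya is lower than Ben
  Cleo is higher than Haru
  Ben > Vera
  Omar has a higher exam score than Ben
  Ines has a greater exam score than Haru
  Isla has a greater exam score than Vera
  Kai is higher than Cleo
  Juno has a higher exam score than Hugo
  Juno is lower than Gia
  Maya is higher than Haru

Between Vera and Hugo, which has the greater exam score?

Hugo < Juno < Gia < Cleo < Kai < Maya < Vera, by transitivity through Juno, Gia, Cleo, Kai, Maya.
So Hugo < Vera; Vera is the higher of the two.

Vera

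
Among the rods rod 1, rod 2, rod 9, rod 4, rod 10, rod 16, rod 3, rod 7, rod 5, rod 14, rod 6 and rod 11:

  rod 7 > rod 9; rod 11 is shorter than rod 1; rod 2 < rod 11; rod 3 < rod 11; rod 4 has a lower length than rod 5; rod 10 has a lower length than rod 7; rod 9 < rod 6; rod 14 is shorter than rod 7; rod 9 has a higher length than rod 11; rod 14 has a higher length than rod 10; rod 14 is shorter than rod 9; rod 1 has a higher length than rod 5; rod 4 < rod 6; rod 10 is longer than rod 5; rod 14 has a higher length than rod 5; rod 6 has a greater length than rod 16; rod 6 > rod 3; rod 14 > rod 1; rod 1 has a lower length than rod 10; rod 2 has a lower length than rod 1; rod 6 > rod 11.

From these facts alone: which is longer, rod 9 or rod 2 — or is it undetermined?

rod 2 < rod 11 and rod 11 < rod 1 give rod 2 < rod 1.
Then rod 1 < rod 10 extends the chain to rod 10.
Then rod 10 < rod 14 extends the chain to rod 14.
Then rod 14 < rod 9 extends the chain to rod 9.
So rod 9 is longer.

rod 9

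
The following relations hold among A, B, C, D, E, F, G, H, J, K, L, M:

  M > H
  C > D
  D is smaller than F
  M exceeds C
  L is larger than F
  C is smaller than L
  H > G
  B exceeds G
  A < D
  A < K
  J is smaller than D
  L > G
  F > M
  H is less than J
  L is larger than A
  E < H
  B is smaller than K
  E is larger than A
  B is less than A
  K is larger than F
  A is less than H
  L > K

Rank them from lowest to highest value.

Each adjacent pair is fixed by a given relation: G < B; B < A; A < E; E < H; H < J; J < D; D < C; C < M; M < F; F < K; K < L. Chaining them end to end gives the full order.

G < B < A < E < H < J < D < C < M < F < K < L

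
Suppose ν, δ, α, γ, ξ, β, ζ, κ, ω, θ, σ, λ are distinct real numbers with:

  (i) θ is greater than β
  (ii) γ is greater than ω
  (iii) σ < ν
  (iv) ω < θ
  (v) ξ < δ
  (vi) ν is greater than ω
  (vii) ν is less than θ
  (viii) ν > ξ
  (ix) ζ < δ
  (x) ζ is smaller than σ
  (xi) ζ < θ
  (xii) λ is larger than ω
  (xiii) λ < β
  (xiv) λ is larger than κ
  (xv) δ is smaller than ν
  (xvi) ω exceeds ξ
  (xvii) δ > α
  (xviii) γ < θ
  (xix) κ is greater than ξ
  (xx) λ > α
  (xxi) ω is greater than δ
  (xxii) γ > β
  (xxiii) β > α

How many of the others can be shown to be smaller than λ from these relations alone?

From λ the given relations immediately reach α, κ, ω.
From those, ξ, δ — 5 in total.
From those, ζ — 6 in total.
Nothing else is reachable below λ; 6 in all.

6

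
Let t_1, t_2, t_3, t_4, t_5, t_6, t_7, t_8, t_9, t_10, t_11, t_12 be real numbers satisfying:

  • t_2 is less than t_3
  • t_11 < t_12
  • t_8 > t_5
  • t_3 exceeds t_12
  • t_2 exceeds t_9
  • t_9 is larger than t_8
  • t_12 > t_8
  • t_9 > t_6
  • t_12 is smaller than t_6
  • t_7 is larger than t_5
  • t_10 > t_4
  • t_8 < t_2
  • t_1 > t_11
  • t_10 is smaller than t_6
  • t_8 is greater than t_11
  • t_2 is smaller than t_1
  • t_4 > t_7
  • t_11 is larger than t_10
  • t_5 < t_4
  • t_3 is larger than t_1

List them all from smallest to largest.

Nothing is placed below t_5, so it is least; from there t_5 < t_7; t_7 < t_4; t_4 < t_10; t_10 < t_11; t_11 < t_8; t_8 < t_12; t_12 < t_6; t_6 < t_9; t_9 < t_2; t_2 < t_1; t_1 < t_3, each given directly.

t_5 < t_7 < t_4 < t_10 < t_11 < t_8 < t_12 < t_6 < t_9 < t_2 < t_1 < t_3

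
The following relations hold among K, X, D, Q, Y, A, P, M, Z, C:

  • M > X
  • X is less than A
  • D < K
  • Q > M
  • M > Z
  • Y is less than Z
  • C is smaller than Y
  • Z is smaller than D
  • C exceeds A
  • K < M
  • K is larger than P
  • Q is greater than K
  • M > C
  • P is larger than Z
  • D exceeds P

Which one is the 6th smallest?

The consecutive relations fix a unique order: X < A < C < Y < Z < P < D < K < M < Q.
The 6th smallest is P.

P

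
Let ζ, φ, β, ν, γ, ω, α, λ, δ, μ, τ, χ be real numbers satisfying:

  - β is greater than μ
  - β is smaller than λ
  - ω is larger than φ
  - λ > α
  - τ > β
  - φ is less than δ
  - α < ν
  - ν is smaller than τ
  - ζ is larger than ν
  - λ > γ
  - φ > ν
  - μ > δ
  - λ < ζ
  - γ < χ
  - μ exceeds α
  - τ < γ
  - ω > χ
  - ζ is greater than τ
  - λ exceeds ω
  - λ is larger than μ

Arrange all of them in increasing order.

α < ν < φ < δ < μ < β < τ < γ < χ < ω < λ < ζ

The consecutive links are each given: α < ν; ν < φ; φ < δ; δ < μ; μ < β; β < τ; τ < γ; γ < χ; χ < ω; ω < λ; λ < ζ.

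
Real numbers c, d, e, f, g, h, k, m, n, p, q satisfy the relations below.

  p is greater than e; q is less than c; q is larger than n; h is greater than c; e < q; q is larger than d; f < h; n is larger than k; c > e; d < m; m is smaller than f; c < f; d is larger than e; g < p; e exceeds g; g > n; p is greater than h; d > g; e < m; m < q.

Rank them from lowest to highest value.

Each adjacent pair is fixed by a given relation: k < n; n < g; g < e; e < d; d < m; m < q; q < c; c < f; f < h; h < p. Chaining them end to end gives the full order.

k < n < g < e < d < m < q < c < f < h < p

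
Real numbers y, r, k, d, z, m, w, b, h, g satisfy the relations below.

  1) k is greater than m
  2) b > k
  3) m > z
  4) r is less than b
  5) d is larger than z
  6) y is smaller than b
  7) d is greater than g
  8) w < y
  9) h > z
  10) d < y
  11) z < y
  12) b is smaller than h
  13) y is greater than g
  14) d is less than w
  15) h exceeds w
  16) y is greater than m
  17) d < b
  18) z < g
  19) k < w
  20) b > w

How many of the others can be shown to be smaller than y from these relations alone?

Directly below y: z, m, g, d, w.
One step further: k (6 so far).
Nothing else is reachable below y; 6 in all.

6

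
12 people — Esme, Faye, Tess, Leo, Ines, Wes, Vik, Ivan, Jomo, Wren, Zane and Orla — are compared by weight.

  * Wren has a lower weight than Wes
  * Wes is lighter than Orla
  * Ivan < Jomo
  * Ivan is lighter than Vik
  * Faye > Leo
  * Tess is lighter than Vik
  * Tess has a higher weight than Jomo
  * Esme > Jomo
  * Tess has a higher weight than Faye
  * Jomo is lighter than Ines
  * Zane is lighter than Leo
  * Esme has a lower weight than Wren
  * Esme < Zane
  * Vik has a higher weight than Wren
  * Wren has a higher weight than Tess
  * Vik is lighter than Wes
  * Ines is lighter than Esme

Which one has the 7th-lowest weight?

Faye

Piecing the relations together gives one ordering: Ivan < Jomo < Ines < Esme < Zane < Leo < Faye < Tess < Wren < Vik < Wes < Orla.
The 7th smallest is Faye.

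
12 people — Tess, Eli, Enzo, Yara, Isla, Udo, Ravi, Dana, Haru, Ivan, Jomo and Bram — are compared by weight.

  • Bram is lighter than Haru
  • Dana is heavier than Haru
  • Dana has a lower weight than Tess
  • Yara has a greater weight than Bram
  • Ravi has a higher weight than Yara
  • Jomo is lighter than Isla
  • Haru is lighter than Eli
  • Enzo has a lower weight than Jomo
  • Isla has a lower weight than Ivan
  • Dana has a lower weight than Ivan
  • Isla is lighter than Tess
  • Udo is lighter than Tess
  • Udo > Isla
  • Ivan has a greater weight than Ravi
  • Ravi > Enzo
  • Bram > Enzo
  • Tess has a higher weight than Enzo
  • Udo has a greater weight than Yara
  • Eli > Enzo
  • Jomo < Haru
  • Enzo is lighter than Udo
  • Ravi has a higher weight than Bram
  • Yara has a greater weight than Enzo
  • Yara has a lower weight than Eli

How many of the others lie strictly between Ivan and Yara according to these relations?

The relations place Yara below Ivan. An element lies strictly between them when it is forced above Yara and also forced below Ivan.
Above Yara: {Eli, Udo, Ravi, Tess}. Below Ivan: {Enzo, Jomo, Bram, Isla, Haru, Dana, Ravi}.
Intersection: {Ravi} — 1.

1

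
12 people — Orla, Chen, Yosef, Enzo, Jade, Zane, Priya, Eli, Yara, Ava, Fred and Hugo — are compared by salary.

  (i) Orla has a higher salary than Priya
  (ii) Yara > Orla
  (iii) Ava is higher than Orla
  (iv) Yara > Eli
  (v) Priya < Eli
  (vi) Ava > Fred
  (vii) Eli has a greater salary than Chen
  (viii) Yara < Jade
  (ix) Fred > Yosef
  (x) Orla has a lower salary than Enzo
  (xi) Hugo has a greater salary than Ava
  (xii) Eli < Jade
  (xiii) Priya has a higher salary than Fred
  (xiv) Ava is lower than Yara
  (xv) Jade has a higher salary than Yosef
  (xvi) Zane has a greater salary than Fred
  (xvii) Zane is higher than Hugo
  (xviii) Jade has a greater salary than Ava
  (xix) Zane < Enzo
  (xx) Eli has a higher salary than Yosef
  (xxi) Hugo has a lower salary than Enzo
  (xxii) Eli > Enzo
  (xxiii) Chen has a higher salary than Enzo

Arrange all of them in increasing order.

Yosef < Fred < Priya < Orla < Ava < Hugo < Zane < Enzo < Chen < Eli < Yara < Jade

The consecutive links are each given: Yosef < Fred; Fred < Priya; Priya < Orla; Orla < Ava; Ava < Hugo; Hugo < Zane; Zane < Enzo; Enzo < Chen; Chen < Eli; Eli < Yara; Yara < Jade.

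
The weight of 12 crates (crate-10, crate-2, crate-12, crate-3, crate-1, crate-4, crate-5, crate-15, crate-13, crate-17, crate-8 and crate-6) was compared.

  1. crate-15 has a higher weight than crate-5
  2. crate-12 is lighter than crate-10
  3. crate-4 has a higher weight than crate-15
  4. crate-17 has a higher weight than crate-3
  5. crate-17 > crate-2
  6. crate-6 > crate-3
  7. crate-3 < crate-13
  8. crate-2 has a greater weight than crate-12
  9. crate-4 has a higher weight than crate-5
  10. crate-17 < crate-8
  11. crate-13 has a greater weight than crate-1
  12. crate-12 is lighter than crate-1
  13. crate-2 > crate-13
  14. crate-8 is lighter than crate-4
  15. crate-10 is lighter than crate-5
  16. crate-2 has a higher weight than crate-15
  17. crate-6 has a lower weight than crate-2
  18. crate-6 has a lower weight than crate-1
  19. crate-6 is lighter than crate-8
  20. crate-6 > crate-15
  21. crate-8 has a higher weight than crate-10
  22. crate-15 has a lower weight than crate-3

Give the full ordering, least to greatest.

crate-12 < crate-10 < crate-5 < crate-15 < crate-3 < crate-6 < crate-1 < crate-13 < crate-2 < crate-17 < crate-8 < crate-4

The consecutive links are each given: crate-12 < crate-10; crate-10 < crate-5; crate-5 < crate-15; crate-15 < crate-3; crate-3 < crate-6; crate-6 < crate-1; crate-1 < crate-13; crate-13 < crate-2; crate-2 < crate-17; crate-17 < crate-8; crate-8 < crate-4.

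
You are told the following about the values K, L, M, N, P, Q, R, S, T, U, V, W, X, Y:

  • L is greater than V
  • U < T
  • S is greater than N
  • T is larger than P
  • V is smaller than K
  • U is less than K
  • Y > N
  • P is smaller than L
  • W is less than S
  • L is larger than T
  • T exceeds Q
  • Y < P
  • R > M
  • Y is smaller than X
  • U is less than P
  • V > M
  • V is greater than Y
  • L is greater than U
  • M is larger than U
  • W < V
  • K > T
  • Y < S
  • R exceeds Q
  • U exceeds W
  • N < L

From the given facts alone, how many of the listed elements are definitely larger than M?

4

The elements the relations force above M are V, L, R, K — no chain reaches any other.
That is 4.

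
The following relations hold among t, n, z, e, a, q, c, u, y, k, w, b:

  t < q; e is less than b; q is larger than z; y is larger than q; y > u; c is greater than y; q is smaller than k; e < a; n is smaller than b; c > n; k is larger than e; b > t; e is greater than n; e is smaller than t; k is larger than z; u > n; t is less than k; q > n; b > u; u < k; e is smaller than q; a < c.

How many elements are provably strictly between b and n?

The relations place n below b. An element lies strictly between them when it is forced above n and also forced below b.
Above n: {e, t, u, q, k, y, a, c}. Below b: {e, t, u}.
Intersection: {e, t, u} — 3.

3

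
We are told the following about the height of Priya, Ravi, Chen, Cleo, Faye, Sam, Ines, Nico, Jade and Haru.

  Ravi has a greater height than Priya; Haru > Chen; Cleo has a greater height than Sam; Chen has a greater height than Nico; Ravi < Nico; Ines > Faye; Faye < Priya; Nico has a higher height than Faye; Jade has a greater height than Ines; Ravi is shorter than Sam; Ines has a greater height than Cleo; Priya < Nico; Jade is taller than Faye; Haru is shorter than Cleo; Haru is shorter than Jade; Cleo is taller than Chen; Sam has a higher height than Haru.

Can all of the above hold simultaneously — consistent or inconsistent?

consistent

The single ordering Faye < Priya < Ravi < Nico < Chen < Haru < Sam < Cleo < Ines < Jade satisfies every listed relation, so no contradiction arises.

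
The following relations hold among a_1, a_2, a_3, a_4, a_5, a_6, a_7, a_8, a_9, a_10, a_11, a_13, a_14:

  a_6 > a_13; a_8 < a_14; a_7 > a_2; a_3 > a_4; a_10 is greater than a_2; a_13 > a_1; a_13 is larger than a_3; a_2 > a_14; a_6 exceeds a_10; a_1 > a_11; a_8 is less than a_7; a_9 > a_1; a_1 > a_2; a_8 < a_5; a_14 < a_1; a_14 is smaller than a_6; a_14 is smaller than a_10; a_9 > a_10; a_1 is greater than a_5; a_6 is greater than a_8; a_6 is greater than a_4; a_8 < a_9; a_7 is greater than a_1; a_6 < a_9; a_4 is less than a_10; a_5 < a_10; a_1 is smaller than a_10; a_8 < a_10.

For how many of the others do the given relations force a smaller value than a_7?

The elements the relations force below a_7 are a_8, a_5, a_11, a_14, a_2, a_1 — no chain reaches any other.
That is 6.

6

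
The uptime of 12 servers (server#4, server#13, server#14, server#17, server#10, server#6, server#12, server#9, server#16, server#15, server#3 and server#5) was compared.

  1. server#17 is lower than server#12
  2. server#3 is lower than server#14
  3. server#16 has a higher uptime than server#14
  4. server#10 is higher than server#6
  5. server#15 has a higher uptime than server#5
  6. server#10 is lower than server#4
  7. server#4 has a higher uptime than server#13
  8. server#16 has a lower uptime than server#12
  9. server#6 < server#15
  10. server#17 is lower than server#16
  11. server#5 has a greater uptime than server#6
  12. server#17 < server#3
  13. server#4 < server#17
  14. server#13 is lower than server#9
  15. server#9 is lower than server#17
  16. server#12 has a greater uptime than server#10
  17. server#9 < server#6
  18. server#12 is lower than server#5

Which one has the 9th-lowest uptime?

Piecing the relations together gives one ordering: server#13 < server#9 < server#6 < server#10 < server#4 < server#17 < server#3 < server#14 < server#16 < server#12 < server#5 < server#15.
Counting 9 from the smallest end gives server#16.

server#16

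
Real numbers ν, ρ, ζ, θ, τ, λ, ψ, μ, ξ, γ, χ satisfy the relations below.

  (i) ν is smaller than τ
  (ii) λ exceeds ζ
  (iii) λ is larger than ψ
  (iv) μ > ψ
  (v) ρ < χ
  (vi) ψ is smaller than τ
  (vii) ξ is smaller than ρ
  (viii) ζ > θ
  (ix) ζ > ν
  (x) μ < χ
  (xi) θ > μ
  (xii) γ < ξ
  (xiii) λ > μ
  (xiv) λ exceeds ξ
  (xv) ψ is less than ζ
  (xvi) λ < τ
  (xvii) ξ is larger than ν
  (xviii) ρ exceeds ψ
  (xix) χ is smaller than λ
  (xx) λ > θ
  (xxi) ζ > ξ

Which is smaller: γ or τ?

γ < ξ and ξ < ρ give γ < ρ.
With ρ < χ: γ < ξ < ρ < χ.
Then χ < λ extends the chain to λ.
With λ < τ: γ < ξ < ρ < χ < λ < τ.
So γ < τ; γ is the smaller of the two.

γ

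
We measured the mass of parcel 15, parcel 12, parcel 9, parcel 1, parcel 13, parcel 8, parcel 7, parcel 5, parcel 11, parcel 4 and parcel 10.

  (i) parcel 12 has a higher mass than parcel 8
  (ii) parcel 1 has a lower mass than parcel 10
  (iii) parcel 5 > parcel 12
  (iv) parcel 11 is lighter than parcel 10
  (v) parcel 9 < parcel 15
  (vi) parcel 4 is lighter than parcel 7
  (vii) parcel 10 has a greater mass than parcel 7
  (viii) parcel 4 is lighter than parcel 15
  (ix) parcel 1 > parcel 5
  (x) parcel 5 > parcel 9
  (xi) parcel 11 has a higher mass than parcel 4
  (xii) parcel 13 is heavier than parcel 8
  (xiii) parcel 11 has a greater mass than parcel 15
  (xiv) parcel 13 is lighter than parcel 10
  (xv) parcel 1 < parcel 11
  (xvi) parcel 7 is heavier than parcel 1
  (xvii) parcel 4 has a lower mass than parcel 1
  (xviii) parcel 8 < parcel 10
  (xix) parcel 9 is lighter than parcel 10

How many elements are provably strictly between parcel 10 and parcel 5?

The relations place parcel 5 below parcel 10. An element lies strictly between them when it is forced above parcel 5 and also forced below parcel 10.
Above parcel 5: {parcel 1, parcel 7, parcel 11}. Below parcel 10: {parcel 8, parcel 12, parcel 9, parcel 4, parcel 1, parcel 7, parcel 15, parcel 13, parcel 11}.
Intersection: {parcel 1, parcel 7, parcel 11} — 3.

3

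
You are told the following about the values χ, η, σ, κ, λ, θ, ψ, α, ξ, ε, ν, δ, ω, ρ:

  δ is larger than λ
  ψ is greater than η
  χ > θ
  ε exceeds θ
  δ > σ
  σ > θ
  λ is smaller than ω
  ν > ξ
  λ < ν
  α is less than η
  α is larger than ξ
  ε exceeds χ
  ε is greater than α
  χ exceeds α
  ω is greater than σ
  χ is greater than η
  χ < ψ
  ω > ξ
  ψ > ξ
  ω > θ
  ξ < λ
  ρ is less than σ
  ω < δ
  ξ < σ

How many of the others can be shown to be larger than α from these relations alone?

4

Directly above α: η, χ, ε.
One step further: ψ (4 so far).
Nothing else is reachable above α; 4 in all.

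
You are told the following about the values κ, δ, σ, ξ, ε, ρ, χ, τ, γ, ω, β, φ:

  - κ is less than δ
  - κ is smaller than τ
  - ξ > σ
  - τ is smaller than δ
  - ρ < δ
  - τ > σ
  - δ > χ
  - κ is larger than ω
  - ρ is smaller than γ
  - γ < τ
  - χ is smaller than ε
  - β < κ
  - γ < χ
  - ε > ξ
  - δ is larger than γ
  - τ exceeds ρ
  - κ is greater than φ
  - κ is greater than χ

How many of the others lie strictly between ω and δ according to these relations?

2

The relations place ω below δ. An element lies strictly between them when it is forced above ω and also forced below δ.
Above ω: {κ, τ}. Below δ: {σ, ρ, γ, φ, χ, β, κ, τ}.
Intersection: {κ, τ} — 2.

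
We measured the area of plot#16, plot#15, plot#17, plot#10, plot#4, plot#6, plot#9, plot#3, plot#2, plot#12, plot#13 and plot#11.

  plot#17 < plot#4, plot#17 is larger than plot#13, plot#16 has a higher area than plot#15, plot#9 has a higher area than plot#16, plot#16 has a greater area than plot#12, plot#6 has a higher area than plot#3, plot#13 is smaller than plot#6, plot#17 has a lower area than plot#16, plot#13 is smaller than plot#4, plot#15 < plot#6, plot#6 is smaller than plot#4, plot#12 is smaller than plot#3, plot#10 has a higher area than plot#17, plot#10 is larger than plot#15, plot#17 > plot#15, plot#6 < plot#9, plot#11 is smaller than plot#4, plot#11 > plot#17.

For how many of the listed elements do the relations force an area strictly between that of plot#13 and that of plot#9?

3

Chaining upward from plot#13 reaches: plot#17, plot#11, plot#10, plot#6, plot#16, plot#4.
Chaining downward from plot#9 reaches: plot#15, plot#17, plot#12, plot#3, plot#6, plot#16.
Strictly between plot#13 and plot#9 are those in both lists: plot#17, plot#6, plot#16 — 3 elements.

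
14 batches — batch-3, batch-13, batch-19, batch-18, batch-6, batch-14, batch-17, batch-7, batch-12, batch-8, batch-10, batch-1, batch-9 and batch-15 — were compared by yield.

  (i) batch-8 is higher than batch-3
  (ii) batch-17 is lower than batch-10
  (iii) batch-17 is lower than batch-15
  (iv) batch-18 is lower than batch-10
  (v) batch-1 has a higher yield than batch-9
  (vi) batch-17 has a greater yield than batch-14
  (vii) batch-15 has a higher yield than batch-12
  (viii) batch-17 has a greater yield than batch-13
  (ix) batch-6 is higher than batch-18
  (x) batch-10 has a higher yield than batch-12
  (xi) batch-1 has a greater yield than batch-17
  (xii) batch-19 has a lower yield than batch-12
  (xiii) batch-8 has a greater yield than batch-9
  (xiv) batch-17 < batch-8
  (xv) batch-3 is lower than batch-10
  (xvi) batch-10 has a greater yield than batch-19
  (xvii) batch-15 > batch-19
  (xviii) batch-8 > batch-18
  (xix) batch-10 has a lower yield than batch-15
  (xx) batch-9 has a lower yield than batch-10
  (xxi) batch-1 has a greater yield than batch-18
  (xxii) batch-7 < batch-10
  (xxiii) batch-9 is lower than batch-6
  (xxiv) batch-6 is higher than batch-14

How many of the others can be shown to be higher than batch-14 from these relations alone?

6

The elements the relations force above batch-14 are batch-17, batch-10, batch-1, batch-15, batch-8, batch-6 — no chain reaches any other.
That is 6.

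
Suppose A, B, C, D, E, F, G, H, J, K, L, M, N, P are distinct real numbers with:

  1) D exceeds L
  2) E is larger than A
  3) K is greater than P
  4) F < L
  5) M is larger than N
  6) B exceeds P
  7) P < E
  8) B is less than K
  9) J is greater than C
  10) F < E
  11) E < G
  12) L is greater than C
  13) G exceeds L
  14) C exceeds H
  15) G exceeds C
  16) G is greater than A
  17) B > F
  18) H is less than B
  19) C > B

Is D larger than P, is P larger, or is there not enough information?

D

P < B and B < C give P < C.
With C < L: P < B < C < L.
With L < D: P < B < C < L < D.
So D is larger.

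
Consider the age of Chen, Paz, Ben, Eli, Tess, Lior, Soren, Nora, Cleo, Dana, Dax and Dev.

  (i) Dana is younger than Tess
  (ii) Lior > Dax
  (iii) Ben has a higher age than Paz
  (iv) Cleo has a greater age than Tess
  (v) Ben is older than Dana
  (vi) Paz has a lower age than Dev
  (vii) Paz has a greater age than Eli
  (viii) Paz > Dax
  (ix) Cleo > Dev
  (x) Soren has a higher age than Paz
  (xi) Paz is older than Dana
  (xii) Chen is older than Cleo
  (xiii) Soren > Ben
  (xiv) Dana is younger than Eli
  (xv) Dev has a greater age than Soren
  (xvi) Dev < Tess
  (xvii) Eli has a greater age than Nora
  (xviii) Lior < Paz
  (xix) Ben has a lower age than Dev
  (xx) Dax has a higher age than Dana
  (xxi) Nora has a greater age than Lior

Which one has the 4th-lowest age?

Piecing the relations together gives one ordering: Dana < Dax < Lior < Nora < Eli < Paz < Ben < Soren < Dev < Tess < Cleo < Chen.
The 4th smallest is Nora.

Nora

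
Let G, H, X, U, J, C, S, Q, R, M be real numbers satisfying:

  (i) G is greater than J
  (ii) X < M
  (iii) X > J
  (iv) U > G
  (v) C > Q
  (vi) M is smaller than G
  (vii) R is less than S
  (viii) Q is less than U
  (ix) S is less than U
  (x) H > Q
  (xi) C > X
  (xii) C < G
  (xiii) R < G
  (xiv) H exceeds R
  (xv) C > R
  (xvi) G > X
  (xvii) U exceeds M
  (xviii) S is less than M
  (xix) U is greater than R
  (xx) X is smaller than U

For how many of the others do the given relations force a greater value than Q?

The elements the relations force above Q are H, C, G, U — no chain reaches any other.
That is 4.

4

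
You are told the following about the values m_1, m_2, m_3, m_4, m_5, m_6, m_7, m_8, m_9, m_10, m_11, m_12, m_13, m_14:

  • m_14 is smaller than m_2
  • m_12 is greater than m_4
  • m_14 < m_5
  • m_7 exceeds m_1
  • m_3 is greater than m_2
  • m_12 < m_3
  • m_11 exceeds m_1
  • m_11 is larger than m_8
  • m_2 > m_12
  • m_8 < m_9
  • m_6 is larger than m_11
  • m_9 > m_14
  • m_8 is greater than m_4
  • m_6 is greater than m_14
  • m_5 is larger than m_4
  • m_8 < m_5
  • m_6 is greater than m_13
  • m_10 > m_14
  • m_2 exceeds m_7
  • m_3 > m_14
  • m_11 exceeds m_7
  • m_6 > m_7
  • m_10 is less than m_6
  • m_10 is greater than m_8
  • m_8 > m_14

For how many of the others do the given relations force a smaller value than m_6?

8

From m_6 the given relations immediately reach m_14, m_10, m_13, m_7, m_11.
From those, m_1, m_8 — 7 in total.
From those, m_4 — 8 in total.
No other element is forced below m_6 by the given relations, so the count is 8.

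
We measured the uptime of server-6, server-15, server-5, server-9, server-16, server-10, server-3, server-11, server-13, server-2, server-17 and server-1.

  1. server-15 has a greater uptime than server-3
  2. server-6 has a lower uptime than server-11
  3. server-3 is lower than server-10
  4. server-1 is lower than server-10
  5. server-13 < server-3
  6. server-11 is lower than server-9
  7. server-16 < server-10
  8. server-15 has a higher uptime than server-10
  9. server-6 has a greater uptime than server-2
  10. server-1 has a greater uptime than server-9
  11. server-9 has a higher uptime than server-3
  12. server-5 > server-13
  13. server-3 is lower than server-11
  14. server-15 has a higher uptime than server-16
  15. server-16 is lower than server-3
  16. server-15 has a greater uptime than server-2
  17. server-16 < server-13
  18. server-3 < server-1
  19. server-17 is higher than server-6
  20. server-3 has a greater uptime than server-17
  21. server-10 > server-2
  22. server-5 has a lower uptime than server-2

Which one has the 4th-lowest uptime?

server-2

The consecutive relations fix a unique order: server-16 < server-13 < server-5 < server-2 < server-6 < server-17 < server-3 < server-11 < server-9 < server-1 < server-10 < server-15.
Counting 4 from the smallest end gives server-2.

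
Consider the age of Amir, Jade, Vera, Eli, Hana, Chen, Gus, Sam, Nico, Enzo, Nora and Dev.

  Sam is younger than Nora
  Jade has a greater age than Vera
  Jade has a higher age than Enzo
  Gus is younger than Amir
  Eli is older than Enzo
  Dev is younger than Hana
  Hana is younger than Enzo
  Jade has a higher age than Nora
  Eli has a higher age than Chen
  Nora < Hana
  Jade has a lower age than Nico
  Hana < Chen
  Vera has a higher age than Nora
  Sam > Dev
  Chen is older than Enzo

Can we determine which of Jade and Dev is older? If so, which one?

Dev < Sam < Nora < Hana < Enzo < Jade, by transitivity through Sam, Nora, Hana, Enzo.
So Jade is older.

Jade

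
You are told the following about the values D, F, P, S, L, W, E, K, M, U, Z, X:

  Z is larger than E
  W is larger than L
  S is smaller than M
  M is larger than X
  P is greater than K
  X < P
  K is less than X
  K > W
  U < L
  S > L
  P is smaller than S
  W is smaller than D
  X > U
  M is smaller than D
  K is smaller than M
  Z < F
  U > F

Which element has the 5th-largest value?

Piecing the relations together gives one ordering: E < Z < F < U < L < W < K < X < P < S < M < D.
Counting 5 from the largest end gives X.

X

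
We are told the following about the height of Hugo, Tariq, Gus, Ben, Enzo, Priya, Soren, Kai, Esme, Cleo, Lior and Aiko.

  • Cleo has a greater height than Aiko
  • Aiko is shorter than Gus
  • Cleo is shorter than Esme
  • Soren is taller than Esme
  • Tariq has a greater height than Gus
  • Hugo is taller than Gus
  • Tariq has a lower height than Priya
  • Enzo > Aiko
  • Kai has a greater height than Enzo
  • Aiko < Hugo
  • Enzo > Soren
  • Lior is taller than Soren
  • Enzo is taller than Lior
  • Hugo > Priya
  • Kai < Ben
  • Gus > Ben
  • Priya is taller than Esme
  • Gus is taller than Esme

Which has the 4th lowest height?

Soren

The consecutive relations fix a unique order: Aiko < Cleo < Esme < Soren < Lior < Enzo < Kai < Ben < Gus < Tariq < Priya < Hugo.
Counting 4 from the smallest end gives Soren.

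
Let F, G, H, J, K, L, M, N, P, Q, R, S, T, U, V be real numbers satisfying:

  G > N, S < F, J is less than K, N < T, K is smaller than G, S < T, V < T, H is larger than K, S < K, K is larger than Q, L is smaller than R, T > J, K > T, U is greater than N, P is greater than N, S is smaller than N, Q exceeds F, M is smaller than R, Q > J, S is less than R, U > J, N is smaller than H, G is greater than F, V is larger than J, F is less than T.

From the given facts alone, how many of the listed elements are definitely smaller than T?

5

From T the given relations immediately reach S, N, F, J, V.
No other element is forced below T by the given relations, so the count is 5.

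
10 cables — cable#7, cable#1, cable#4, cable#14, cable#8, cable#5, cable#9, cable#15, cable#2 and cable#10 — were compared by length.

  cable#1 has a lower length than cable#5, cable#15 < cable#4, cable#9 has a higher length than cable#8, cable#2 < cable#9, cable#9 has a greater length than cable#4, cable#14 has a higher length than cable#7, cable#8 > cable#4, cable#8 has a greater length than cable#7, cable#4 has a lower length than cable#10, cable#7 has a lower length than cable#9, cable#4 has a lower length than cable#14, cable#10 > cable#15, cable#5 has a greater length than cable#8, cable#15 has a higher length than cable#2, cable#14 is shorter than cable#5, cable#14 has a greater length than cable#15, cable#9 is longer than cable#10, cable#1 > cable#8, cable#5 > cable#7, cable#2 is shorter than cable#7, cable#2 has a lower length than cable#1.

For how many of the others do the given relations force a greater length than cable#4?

The elements the relations force above cable#4 are cable#10, cable#8, cable#1, cable#14, cable#5, cable#9 — no chain reaches any other.
That is 6.

6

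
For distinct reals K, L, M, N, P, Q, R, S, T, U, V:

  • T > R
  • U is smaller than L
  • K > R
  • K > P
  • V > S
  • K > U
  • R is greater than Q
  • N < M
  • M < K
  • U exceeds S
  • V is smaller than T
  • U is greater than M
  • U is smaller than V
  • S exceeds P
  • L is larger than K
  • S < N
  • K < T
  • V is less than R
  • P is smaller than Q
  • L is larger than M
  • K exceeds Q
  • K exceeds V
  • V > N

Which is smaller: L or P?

Chaining the given relations: P < S < N < M < U < V < K < L.
So P < L; P is the smaller of the two.

P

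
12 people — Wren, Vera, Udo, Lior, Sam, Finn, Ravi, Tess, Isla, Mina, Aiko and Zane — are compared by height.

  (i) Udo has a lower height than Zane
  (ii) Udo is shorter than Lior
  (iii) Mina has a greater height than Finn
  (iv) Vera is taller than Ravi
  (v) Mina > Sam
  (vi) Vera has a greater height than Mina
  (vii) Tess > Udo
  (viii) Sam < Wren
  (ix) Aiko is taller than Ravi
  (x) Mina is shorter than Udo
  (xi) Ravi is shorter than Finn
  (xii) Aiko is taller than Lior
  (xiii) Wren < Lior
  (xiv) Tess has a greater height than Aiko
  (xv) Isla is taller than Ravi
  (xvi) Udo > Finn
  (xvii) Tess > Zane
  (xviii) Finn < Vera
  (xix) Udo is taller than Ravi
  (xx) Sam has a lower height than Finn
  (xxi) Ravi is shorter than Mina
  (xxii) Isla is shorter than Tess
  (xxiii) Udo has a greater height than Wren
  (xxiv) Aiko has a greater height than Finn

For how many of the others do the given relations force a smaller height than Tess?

Directly below Tess: Isla, Udo, Aiko, Zane.
One step further: Ravi, Wren, Finn, Mina, Lior (9 so far).
One step further: Sam (10 so far).
No other element is forced below Tess by the given relations, so the count is 10.

10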